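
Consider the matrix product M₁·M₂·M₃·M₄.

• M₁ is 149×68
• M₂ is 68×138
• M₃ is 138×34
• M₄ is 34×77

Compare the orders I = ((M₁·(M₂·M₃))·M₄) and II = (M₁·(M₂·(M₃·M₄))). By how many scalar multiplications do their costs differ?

810390

Order I = ((M₁·(M₂·M₃))·M₄): (M₂·M₃): 68×138 by 138×34 → 68×34, cost 68·138·34 = 319056; (M₁·(M₂·M₃)): 149×68 by 68×34 → 149×34, cost 149·68·34 = 344488; cumulative 663544; ((M₁·(M₂·M₃))·M₄): 149×34 by 34×77 → 149×77, cost 149·34·77 = 390082; cumulative 1053626. Total 1053626.
Order II = (M₁·(M₂·(M₃·M₄))): (M₃·M₄): 138×34 by 34×77 → 138×77, cost 138·34·77 = 361284; (M₂·(M₃·M₄)): 68×138 by 138×77 → 68×77, cost 68·138·77 = 722568; cumulative 1083852; (M₁·(M₂·(M₃·M₄))): 149×68 by 68×77 → 149×77, cost 149·68·77 = 780164; cumulative 1864016. Total 1864016.
Difference: |1053626 − 1864016| = 810390.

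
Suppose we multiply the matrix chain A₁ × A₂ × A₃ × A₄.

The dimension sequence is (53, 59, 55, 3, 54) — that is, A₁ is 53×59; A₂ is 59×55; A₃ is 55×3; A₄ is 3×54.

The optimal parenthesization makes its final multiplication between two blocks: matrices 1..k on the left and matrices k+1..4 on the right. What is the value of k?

3

Adjacent pairs: A₁A₂ = 53·59·55 = 171985; A₂A₃ = 59·55·3 = 9735; A₃A₄ = 55·3·54 = 8910.
Length 3: A₁..A₃: k=1: 0+9735+53·59·3=19116; k=2: 171985+0+53·55·3=180730 → min 19116 | A₂..A₄: k=2: 0+8910+59·55·54=184140; k=3: 9735+0+59·3·54=19293 → min 19293.
Top-level splits: k=1: (A₁..A₁)·(A₂..A₄) → 0+19293+53·59·54 = 188151; k=2: (A₁..A₂)·(A₃..A₄) → 171985+8910+53·55·54 = 338305; k=3: (A₁..A₃)·(A₄..A₄) → 19116+0+53·3·54 = 27702.
Best split is after A₃, i.e. k = 3.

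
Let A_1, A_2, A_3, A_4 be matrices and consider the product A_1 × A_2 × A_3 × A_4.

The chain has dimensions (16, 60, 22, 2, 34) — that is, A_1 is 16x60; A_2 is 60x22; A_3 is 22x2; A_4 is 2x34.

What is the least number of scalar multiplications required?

5648

Adjacent pairs: A_1A_2 = 16·60·22 = 21120; A_2A_3 = 60·22·2 = 2640; A_3A_4 = 22·2·34 = 1496.
Length 3: A_1..A_3: k=1: 0+2640+16·60·2=4560; k=2: 21120+0+16·22·2=21824 → min 4560 | A_2..A_4: k=2: 0+1496+60·22·34=46376; k=3: 2640+0+60·2·34=6720 → min 6720.
Length 4: A_1..A_4: k=1: 0+6720+16·60·34=39360; k=2: 21120+1496+16·22·34=34584; k=3: 4560+0+16·2·34=5648 → min 5648.
Optimal order: ((A_1 × (A_2 × A_3)) × A_4) with cost 5648.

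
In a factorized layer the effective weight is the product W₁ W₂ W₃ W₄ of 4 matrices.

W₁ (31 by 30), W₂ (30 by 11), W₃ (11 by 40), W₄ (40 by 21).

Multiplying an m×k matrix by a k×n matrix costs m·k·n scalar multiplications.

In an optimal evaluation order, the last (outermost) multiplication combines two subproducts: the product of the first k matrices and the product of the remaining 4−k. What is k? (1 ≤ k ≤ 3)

2

Adjacent pairs: W₁W₂ = 31·30·11 = 10230; W₂W₃ = 30·11·40 = 13200; W₃W₄ = 11·40·21 = 9240.
Length 3: W₁..W₃: k=1: 0+13200+31·30·40=50400; k=2: 10230+0+31·11·40=23870 → min 23870 | W₂..W₄: k=2: 0+9240+30·11·21=16170; k=3: 13200+0+30·40·21=38400 → min 16170.
Top-level splits: k=1: (W₁..W₁)·(W₂..W₄) → 0+16170+31·30·21 = 35700; k=2: (W₁..W₂)·(W₃..W₄) → 10230+9240+31·11·21 = 26631; k=3: (W₁..W₃)·(W₄..W₄) → 23870+0+31·40·21 = 49910.
Best split is after W₂, i.e. k = 2.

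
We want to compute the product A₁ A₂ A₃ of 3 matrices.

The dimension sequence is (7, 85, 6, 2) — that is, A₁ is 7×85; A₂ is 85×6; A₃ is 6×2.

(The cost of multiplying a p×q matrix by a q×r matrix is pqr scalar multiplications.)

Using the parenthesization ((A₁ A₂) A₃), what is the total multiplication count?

(A₁ A₂): 7×85 by 85×6 → 7×6, cost 7·85·6 = 3570
((A₁ A₂) A₃): 7×6 by 6×2 → 7×2, cost 7·6·2 = 84; cumulative 3654
Total: 3654 scalar multiplications.

3654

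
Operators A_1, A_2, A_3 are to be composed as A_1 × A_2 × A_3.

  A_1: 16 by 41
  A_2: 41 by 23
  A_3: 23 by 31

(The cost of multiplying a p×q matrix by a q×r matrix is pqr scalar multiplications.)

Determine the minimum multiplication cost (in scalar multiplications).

Order (A_1 × (A_2 × A_3)): (A_2 × A_3): 41×23 by 23×31 → 41×31, cost 41·23·31 = 29233; (A_1 × (A_2 × A_3)): 16×41 by 41×31 → 16×31, cost 16·41·31 = 20336; cumulative 49569. Total 49569.
Order ((A_1 × A_2) × A_3): (A_1 × A_2): 16×41 by 41×23 → 16×23, cost 16·41·23 = 15088; ((A_1 × A_2) × A_3): 16×23 by 23×31 → 16×31, cost 16·23·31 = 11408; cumulative 26496. Total 26496.
Minimum: 26496.

26496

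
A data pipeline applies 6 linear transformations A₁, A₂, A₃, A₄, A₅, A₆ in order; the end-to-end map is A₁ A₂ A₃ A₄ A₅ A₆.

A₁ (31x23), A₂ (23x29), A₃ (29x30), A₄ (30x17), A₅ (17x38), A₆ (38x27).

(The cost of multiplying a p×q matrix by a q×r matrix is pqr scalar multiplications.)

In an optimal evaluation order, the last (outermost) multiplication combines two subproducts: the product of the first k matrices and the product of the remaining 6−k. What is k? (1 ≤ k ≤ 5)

Adjacent pairs: A₁A₂ = 31·23·29 = 20677; A₂A₃ = 23·29·30 = 20010; A₃A₄ = 29·30·17 = 14790; A₄A₅ = 30·17·38 = 19380; A₅A₆ = 17·38·27 = 17442.
Length 3: A₁..A₃: k=1: 0+20010+31·23·30=41400; k=2: 20677+0+31·29·30=47647 → min 41400 | A₂..A₄: k=2: 0+14790+23·29·17=26129; k=3: 20010+0+23·30·17=31740 → min 26129 | A₃..A₅: k=3: 0+19380+29·30·38=52440; k=4: 14790+0+29·17·38=33524 → min 33524 | A₄..A₆: k=4: 0+17442+30·17·27=31212; k=5: 19380+0+30·38·27=50160 → min 31212.
Length 4: A₁..A₄: k=1: 0+26129+31·23·17=38250; k=2: 20677+14790+31·29·17=50750; k=3: 41400+0+31·30·17=57210 → min 38250 | A₂..A₅: k=2: 0+33524+23·29·38=58870; k=3: 20010+19380+23·30·38=65610; k=4: 26129+0+23·17·38=40987 → min 40987 | A₃..A₆: k=3: 0+31212+29·30·27=54702; k=4: 14790+17442+29·17·27=45543; k=5: 33524+0+29·38·27=63278 → min 45543.
Length 5: A₁..A₅: k=1: 0+40987+31·23·38=68081; k=2: 20677+33524+31·29·38=88363; k=3: 41400+19380+31·30·38=96120; k=4: 38250+0+31·17·38=58276 → min 58276 | A₂..A₆: k=2: 0+45543+23·29·27=63552; k=3: 20010+31212+23·30·27=69852; k=4: 26129+17442+23·17·27=54128; k=5: 40987+0+23·38·27=64585 → min 54128.
Top-level splits: k=1: (A₁..A₁)·(A₂..A₆) → 0+54128+31·23·27 = 73379; k=2: (A₁..A₂)·(A₃..A₆) → 20677+45543+31·29·27 = 90493; k=3: (A₁..A₃)·(A₄..A₆) → 41400+31212+31·30·27 = 97722; k=4: (A₁..A₄)·(A₅..A₆) → 38250+17442+31·17·27 = 69921; k=5: (A₁..A₅)·(A₆..A₆) → 58276+0+31·38·27 = 90082.
Best split is after A₄, i.e. k = 4.

4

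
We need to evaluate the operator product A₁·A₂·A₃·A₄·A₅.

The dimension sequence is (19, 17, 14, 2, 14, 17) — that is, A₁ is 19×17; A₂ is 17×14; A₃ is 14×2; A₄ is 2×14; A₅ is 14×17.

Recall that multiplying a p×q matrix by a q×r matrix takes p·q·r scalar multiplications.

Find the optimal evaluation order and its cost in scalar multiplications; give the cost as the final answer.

2244

Adjacent pairs: A₁A₂ = 19·17·14 = 4522; A₂A₃ = 17·14·2 = 476; A₃A₄ = 14·2·14 = 392; A₄A₅ = 2·14·17 = 476.
Length 3: A₁..A₃: k=1: 0+476+19·17·2=1122; k=2: 4522+0+19·14·2=5054 → min 1122 | A₂..A₄: k=2: 0+392+17·14·14=3724; k=3: 476+0+17·2·14=952 → min 952 | A₃..A₅: k=3: 0+476+14·2·17=952; k=4: 392+0+14·14·17=3724 → min 952.
Length 4: A₁..A₄: k=1: 0+952+19·17·14=5474; k=2: 4522+392+19·14·14=8638; k=3: 1122+0+19·2·14=1654 → min 1654 | A₂..A₅: k=2: 0+952+17·14·17=4998; k=3: 476+476+17·2·17=1530; k=4: 952+0+17·14·17=4998 → min 1530.
Length 5: A₁..A₅: k=1: 0+1530+19·17·17=7021; k=2: 4522+952+19·14·17=9996; k=3: 1122+476+19·2·17=2244; k=4: 1654+0+19·14·17=6176 → min 2244.
Optimal parenthesization: ((A₁·(A₂·A₃))·(A₄·A₅)) with cost 2244.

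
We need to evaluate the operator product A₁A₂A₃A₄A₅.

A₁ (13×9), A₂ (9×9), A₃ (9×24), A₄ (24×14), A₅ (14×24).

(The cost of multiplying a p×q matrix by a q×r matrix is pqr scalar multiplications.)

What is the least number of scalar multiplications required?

Adjacent pairs: A₁A₂ = 13·9·9 = 1053; A₂A₃ = 9·9·24 = 1944; A₃A₄ = 9·24·14 = 3024; A₄A₅ = 24·14·24 = 8064.
Length 3: A₁..A₃: k=1: 0+1944+13·9·24=4752; k=2: 1053+0+13·9·24=3861 → min 3861 | A₂..A₄: k=2: 0+3024+9·9·14=4158; k=3: 1944+0+9·24·14=4968 → min 4158 | A₃..A₅: k=3: 0+8064+9·24·24=13248; k=4: 3024+0+9·14·24=6048 → min 6048.
Length 4: A₁..A₄: k=1: 0+4158+13·9·14=5796; k=2: 1053+3024+13·9·14=5715; k=3: 3861+0+13·24·14=8229 → min 5715 | A₂..A₅: k=2: 0+6048+9·9·24=7992; k=3: 1944+8064+9·24·24=15192; k=4: 4158+0+9·14·24=7182 → min 7182.
Length 5: A₁..A₅: k=1: 0+7182+13·9·24=9990; k=2: 1053+6048+13·9·24=9909; k=3: 3861+8064+13·24·24=19413; k=4: 5715+0+13·14·24=10083 → min 9909.
Optimal order: ((A₁A₂)((A₃A₄)A₅)) with cost 9909.

9909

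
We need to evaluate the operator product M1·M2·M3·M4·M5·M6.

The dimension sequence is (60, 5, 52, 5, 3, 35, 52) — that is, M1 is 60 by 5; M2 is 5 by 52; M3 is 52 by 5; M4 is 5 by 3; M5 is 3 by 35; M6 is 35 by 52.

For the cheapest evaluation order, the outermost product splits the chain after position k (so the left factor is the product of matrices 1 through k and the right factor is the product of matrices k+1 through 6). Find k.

Adjacent pairs: M1M2 = 60·5·52 = 15600; M2M3 = 5·52·5 = 1300; M3M4 = 52·5·3 = 780; M4M5 = 5·3·35 = 525; M5M6 = 3·35·52 = 5460.
Length 3: M1..M3: k=1: 0+1300+60·5·5=2800; k=2: 15600+0+60·52·5=31200 → min 2800 | M2..M4: k=2: 0+780+5·52·3=1560; k=3: 1300+0+5·5·3=1375 → min 1375 | M3..M5: k=3: 0+525+52·5·35=9625; k=4: 780+0+52·3·35=6240 → min 6240 | M4..M6: k=4: 0+5460+5·3·52=6240; k=5: 525+0+5·35·52=9625 → min 6240.
Length 4: M1..M4: k=1: 0+1375+60·5·3=2275; k=2: 15600+780+60·52·3=25740; k=3: 2800+0+60·5·3=3700 → min 2275 | M2..M5: k=2: 0+6240+5·52·35=15340; k=3: 1300+525+5·5·35=2700; k=4: 1375+0+5·3·35=1900 → min 1900 | M3..M6: k=3: 0+6240+52·5·52=19760; k=4: 780+5460+52·3·52=14352; k=5: 6240+0+52·35·52=100880 → min 14352.
Length 5: M1..M5: k=1: 0+1900+60·5·35=12400; k=2: 15600+6240+60·52·35=131040; k=3: 2800+525+60·5·35=13825; k=4: 2275+0+60·3·35=8575 → min 8575 | M2..M6: k=2: 0+14352+5·52·52=27872; k=3: 1300+6240+5·5·52=8840; k=4: 1375+5460+5·3·52=7615; k=5: 1900+0+5·35·52=11000 → min 7615.
Top-level splits: k=1: (M1..M1)·(M2..M6) → 0+7615+60·5·52 = 23215; k=2: (M1..M2)·(M3..M6) → 15600+14352+60·52·52 = 192192; k=3: (M1..M3)·(M4..M6) → 2800+6240+60·5·52 = 24640; k=4: (M1..M4)·(M5..M6) → 2275+5460+60·3·52 = 17095; k=5: (M1..M5)·(M6..M6) → 8575+0+60·35·52 = 117775.
Best split is after M4, i.e. k = 4.

4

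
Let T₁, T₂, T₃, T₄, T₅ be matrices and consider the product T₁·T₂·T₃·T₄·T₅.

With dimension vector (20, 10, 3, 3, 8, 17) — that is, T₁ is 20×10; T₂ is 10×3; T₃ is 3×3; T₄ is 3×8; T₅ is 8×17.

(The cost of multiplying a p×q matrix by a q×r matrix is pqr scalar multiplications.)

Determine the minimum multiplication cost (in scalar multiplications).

Adjacent pairs: T₁T₂ = 20·10·3 = 600; T₂T₃ = 10·3·3 = 90; T₃T₄ = 3·3·8 = 72; T₄T₅ = 3·8·17 = 408.
Length 3: T₁..T₃: k=1: 0+90+20·10·3=690; k=2: 600+0+20·3·3=780 → min 690 | T₂..T₄: k=2: 0+72+10·3·8=312; k=3: 90+0+10·3·8=330 → min 312 | T₃..T₅: k=3: 0+408+3·3·17=561; k=4: 72+0+3·8·17=480 → min 480.
Length 4: T₁..T₄: k=1: 0+312+20·10·8=1912; k=2: 600+72+20·3·8=1152; k=3: 690+0+20·3·8=1170 → min 1152 | T₂..T₅: k=2: 0+480+10·3·17=990; k=3: 90+408+10·3·17=1008; k=4: 312+0+10·8·17=1672 → min 990.
Length 5: T₁..T₅: k=1: 0+990+20·10·17=4390; k=2: 600+480+20·3·17=2100; k=3: 690+408+20·3·17=2118; k=4: 1152+0+20·8·17=3872 → min 2100.
Optimal order: ((T₁·T₂)·((T₃·T₄)·T₅)) with cost 2100.

2100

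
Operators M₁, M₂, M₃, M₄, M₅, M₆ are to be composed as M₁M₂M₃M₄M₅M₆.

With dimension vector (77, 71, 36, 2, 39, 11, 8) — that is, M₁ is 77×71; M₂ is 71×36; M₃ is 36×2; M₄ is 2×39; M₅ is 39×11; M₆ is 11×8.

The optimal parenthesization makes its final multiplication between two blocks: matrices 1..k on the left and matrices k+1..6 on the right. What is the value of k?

Adjacent pairs: M₁M₂ = 77·71·36 = 196812; M₂M₃ = 71·36·2 = 5112; M₃M₄ = 36·2·39 = 2808; M₄M₅ = 2·39·11 = 858; M₅M₆ = 39·11·8 = 3432.
Length 3: M₁..M₃: k=1: 0+5112+77·71·2=16046; k=2: 196812+0+77·36·2=202356 → min 16046 | M₂..M₄: k=2: 0+2808+71·36·39=102492; k=3: 5112+0+71·2·39=10650 → min 10650 | M₃..M₅: k=3: 0+858+36·2·11=1650; k=4: 2808+0+36·39·11=18252 → min 1650 | M₄..M₆: k=4: 0+3432+2·39·8=4056; k=5: 858+0+2·11·8=1034 → min 1034.
Length 4: M₁..M₄: k=1: 0+10650+77·71·39=223863; k=2: 196812+2808+77·36·39=307728; k=3: 16046+0+77·2·39=22052 → min 22052 | M₂..M₅: k=2: 0+1650+71·36·11=29766; k=3: 5112+858+71·2·11=7532; k=4: 10650+0+71·39·11=41109 → min 7532 | M₃..M₆: k=3: 0+1034+36·2·8=1610; k=4: 2808+3432+36·39·8=17472; k=5: 1650+0+36·11·8=4818 → min 1610.
Length 5: M₁..M₅: k=1: 0+7532+77·71·11=67669; k=2: 196812+1650+77·36·11=228954; k=3: 16046+858+77·2·11=18598; k=4: 22052+0+77·39·11=55085 → min 18598 | M₂..M₆: k=2: 0+1610+71·36·8=22058; k=3: 5112+1034+71·2·8=7282; k=4: 10650+3432+71·39·8=36234; k=5: 7532+0+71·11·8=13780 → min 7282.
Top-level splits: k=1: (M₁..M₁)·(M₂..M₆) → 0+7282+77·71·8 = 51018; k=2: (M₁..M₂)·(M₃..M₆) → 196812+1610+77·36·8 = 220598; k=3: (M₁..M₃)·(M₄..M₆) → 16046+1034+77·2·8 = 18312; k=4: (M₁..M₄)·(M₅..M₆) → 22052+3432+77·39·8 = 49508; k=5: (M₁..M₅)·(M₆..M₆) → 18598+0+77·11·8 = 25374.
Best split is after M₃, i.e. k = 3.

3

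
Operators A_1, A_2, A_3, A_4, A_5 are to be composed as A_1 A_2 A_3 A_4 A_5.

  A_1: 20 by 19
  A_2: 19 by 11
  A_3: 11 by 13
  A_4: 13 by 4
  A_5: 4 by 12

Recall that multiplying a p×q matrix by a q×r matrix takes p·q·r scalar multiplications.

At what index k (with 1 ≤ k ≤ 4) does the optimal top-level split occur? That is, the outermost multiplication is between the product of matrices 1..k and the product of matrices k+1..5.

Adjacent pairs: A_1A_2 = 20·19·11 = 4180; A_2A_3 = 19·11·13 = 2717; A_3A_4 = 11·13·4 = 572; A_4A_5 = 13·4·12 = 624.
Length 3: A_1..A_3: k=1: 0+2717+20·19·13=7657; k=2: 4180+0+20·11·13=7040 → min 7040 | A_2..A_4: k=2: 0+572+19·11·4=1408; k=3: 2717+0+19·13·4=3705 → min 1408 | A_3..A_5: k=3: 0+624+11·13·12=2340; k=4: 572+0+11·4·12=1100 → min 1100.
Length 4: A_1..A_4: k=1: 0+1408+20·19·4=2928; k=2: 4180+572+20·11·4=5632; k=3: 7040+0+20·13·4=8080 → min 2928 | A_2..A_5: k=2: 0+1100+19·11·12=3608; k=3: 2717+624+19·13·12=6305; k=4: 1408+0+19·4·12=2320 → min 2320.
Top-level splits: k=1: (A_1..A_1)·(A_2..A_5) → 0+2320+20·19·12 = 6880; k=2: (A_1..A_2)·(A_3..A_5) → 4180+1100+20·11·12 = 7920; k=3: (A_1..A_3)·(A_4..A_5) → 7040+624+20·13·12 = 10784; k=4: (A_1..A_4)·(A_5..A_5) → 2928+0+20·4·12 = 3888.
Best split is after A_4, i.e. k = 4.

4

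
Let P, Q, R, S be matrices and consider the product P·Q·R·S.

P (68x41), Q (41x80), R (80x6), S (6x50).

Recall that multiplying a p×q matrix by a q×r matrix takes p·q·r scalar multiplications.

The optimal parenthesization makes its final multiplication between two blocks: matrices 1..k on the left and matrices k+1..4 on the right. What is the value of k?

Adjacent pairs: PQ = 68·41·80 = 223040; QR = 41·80·6 = 19680; RS = 80·6·50 = 24000.
Length 3: P..R: k=1: 0+19680+68·41·6=36408; k=2: 223040+0+68·80·6=255680 → min 36408 | Q..S: k=2: 0+24000+41·80·50=188000; k=3: 19680+0+41·6·50=31980 → min 31980.
Top-level splits: k=1: (P..P)·(Q..S) → 0+31980+68·41·50 = 171380; k=2: (P..Q)·(R..S) → 223040+24000+68·80·50 = 519040; k=3: (P..R)·(S..S) → 36408+0+68·6·50 = 56808.
Best split is after R, i.e. k = 3.

3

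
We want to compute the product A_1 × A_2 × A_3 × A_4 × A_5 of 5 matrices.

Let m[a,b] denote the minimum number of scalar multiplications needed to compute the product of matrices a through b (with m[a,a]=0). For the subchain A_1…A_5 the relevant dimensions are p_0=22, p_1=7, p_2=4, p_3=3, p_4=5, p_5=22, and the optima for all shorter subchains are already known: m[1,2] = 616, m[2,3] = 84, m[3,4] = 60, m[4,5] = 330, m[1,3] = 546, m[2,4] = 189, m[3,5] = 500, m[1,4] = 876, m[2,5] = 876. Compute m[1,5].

2328

m[1,5] = min over k∈[1,4] of m[1,k]+m[k+1,5]+p_{0}·p_k·p_{5}.
k=1: 0 + 876 + 22·7·22 = 4264; k=2: 616 + 500 + 22·4·22 = 3052; k=3: 546 + 330 + 22·3·22 = 2328; k=4: 876 + 0 + 22·5·22 = 3296.
Minimum: 2328 at k=3.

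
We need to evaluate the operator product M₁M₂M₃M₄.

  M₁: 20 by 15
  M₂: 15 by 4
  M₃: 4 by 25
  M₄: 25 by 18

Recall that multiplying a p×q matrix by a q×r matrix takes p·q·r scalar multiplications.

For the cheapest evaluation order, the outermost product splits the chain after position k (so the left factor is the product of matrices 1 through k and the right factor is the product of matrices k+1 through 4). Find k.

2

Adjacent pairs: M₁M₂ = 20·15·4 = 1200; M₂M₃ = 15·4·25 = 1500; M₃M₄ = 4·25·18 = 1800.
Length 3: M₁..M₃: k=1: 0+1500+20·15·25=9000; k=2: 1200+0+20·4·25=3200 → min 3200 | M₂..M₄: k=2: 0+1800+15·4·18=2880; k=3: 1500+0+15·25·18=8250 → min 2880.
Top-level splits: k=1: (M₁..M₁)·(M₂..M₄) → 0+2880+20·15·18 = 8280; k=2: (M₁..M₂)·(M₃..M₄) → 1200+1800+20·4·18 = 4440; k=3: (M₁..M₃)·(M₄..M₄) → 3200+0+20·25·18 = 12200.
Best split is after M₂, i.e. k = 2.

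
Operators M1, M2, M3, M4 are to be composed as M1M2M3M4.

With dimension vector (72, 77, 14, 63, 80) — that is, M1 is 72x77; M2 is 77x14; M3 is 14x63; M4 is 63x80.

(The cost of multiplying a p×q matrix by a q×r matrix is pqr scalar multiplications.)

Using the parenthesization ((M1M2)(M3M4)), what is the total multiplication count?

228816

(M1M2): 72×77 by 77×14 → 72×14, cost 72·77·14 = 77616
(M3M4): 14×63 by 63×80 → 14×80, cost 14·63·80 = 70560
((M1M2)(M3M4)): 72×14 by 14×80 → 72×80, cost 72·14·80 = 80640; cumulative 228816
Total: 228816 scalar multiplications.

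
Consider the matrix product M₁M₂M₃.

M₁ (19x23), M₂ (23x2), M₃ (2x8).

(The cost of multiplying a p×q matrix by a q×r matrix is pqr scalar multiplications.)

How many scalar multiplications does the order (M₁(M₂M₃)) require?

3864

(M₂M₃): 23×2 by 2×8 → 23×8, cost 23·2·8 = 368
(M₁(M₂M₃)): 19×23 by 23×8 → 19×8, cost 19·23·8 = 3496; cumulative 3864
Total: 3864 scalar multiplications.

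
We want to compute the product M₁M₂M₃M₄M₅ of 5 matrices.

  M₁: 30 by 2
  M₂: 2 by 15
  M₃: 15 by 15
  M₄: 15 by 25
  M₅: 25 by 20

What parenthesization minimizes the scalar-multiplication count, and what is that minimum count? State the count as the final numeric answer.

Adjacent pairs: M₁M₂ = 30·2·15 = 900; M₂M₃ = 2·15·15 = 450; M₃M₄ = 15·15·25 = 5625; M₄M₅ = 15·25·20 = 7500.
Length 3: M₁..M₃: k=1: 0+450+30·2·15=1350; k=2: 900+0+30·15·15=7650 → min 1350 | M₂..M₄: k=2: 0+5625+2·15·25=6375; k=3: 450+0+2·15·25=1200 → min 1200 | M₃..M₅: k=3: 0+7500+15·15·20=12000; k=4: 5625+0+15·25·20=13125 → min 12000.
Length 4: M₁..M₄: k=1: 0+1200+30·2·25=2700; k=2: 900+5625+30·15·25=17775; k=3: 1350+0+30·15·25=12600 → min 2700 | M₂..M₅: k=2: 0+12000+2·15·20=12600; k=3: 450+7500+2·15·20=8550; k=4: 1200+0+2·25·20=2200 → min 2200.
Length 5: M₁..M₅: k=1: 0+2200+30·2·20=3400; k=2: 900+12000+30·15·20=21900; k=3: 1350+7500+30·15·20=17850; k=4: 2700+0+30·25·20=17700 → min 3400.
Optimal parenthesization: (M₁(((M₂M₃)M₄)M₅)) with cost 3400.

3400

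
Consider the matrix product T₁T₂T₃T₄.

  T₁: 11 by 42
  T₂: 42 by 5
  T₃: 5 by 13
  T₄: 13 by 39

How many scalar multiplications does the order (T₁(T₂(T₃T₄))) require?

28743

(T₃T₄): 5×13 by 13×39 → 5×39, cost 5·13·39 = 2535
(T₂(T₃T₄)): 42×5 by 5×39 → 42×39, cost 42·5·39 = 8190; cumulative 10725
(T₁(T₂(T₃T₄))): 11×42 by 42×39 → 11×39, cost 11·42·39 = 18018; cumulative 28743
Total: 28743 scalar multiplications.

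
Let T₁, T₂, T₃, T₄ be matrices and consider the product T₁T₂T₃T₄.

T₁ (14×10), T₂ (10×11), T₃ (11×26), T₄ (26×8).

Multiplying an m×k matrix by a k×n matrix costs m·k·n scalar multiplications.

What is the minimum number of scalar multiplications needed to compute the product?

Adjacent pairs: T₁T₂ = 14·10·11 = 1540; T₂T₃ = 10·11·26 = 2860; T₃T₄ = 11·26·8 = 2288.
Length 3: T₁..T₃: k=1: 0+2860+14·10·26=6500; k=2: 1540+0+14·11·26=5544 → min 5544 | T₂..T₄: k=2: 0+2288+10·11·8=3168; k=3: 2860+0+10·26·8=4940 → min 3168.
Length 4: T₁..T₄: k=1: 0+3168+14·10·8=4288; k=2: 1540+2288+14·11·8=5060; k=3: 5544+0+14·26·8=8456 → min 4288.
Optimal order: (T₁(T₂(T₃T₄))) with cost 4288.

4288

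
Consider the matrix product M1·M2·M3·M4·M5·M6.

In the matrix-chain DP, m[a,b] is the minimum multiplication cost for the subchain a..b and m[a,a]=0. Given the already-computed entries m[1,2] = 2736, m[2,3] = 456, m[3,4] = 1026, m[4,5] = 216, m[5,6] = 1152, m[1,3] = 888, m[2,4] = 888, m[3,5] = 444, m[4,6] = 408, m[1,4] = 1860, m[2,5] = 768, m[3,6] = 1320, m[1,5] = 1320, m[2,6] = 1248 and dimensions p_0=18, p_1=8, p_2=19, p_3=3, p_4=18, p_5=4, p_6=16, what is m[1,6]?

m[1,6] = min over k∈[1,5] of m[1,k]+m[k+1,6]+p_{0}·p_k·p_{6}.
k=1: 0 + 1248 + 18·8·16 = 3552; k=2: 2736 + 1320 + 18·19·16 = 9528; k=3: 888 + 408 + 18·3·16 = 2160; k=4: 1860 + 1152 + 18·18·16 = 8196; k=5: 1320 + 0 + 18·4·16 = 2472.
Minimum: 2160 at k=3.

2160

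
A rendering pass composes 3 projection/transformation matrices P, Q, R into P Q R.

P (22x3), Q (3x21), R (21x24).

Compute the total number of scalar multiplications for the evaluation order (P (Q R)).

(Q R): 3×21 by 21×24 → 3×24, cost 3·21·24 = 1512
(P (Q R)): 22×3 by 3×24 → 22×24, cost 22·3·24 = 1584; cumulative 3096
Total: 3096 scalar multiplications.

3096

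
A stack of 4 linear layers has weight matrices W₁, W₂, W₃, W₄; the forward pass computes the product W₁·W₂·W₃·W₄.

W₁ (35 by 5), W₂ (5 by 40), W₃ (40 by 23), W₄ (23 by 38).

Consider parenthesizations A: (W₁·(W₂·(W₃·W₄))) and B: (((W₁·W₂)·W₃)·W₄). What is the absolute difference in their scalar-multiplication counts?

20580

Order A = (W₁·(W₂·(W₃·W₄))): (W₃·W₄): 40×23 by 23×38 → 40×38, cost 40·23·38 = 34960; (W₂·(W₃·W₄)): 5×40 by 40×38 → 5×38, cost 5·40·38 = 7600; cumulative 42560; (W₁·(W₂·(W₃·W₄))): 35×5 by 5×38 → 35×38, cost 35·5·38 = 6650; cumulative 49210. Total 49210.
Order B = (((W₁·W₂)·W₃)·W₄): (W₁·W₂): 35×5 by 5×40 → 35×40, cost 35·5·40 = 7000; ((W₁·W₂)·W₃): 35×40 by 40×23 → 35×23, cost 35·40·23 = 32200; cumulative 39200; (((W₁·W₂)·W₃)·W₄): 35×23 by 23×38 → 35×38, cost 35·23·38 = 30590; cumulative 69790. Total 69790.
Difference: |49210 − 69790| = 20580.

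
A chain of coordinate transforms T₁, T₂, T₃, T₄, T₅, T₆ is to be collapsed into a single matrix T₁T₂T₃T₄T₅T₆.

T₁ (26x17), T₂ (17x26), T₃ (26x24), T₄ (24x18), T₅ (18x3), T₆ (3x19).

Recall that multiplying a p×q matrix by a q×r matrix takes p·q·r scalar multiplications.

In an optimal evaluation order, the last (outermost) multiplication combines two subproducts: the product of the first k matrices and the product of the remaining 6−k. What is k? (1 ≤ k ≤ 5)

5

Adjacent pairs: T₁T₂ = 26·17·26 = 11492; T₂T₃ = 17·26·24 = 10608; T₃T₄ = 26·24·18 = 11232; T₄T₅ = 24·18·3 = 1296; T₅T₆ = 18·3·19 = 1026.
Length 3: T₁..T₃: k=1: 0+10608+26·17·24=21216; k=2: 11492+0+26·26·24=27716 → min 21216 | T₂..T₄: k=2: 0+11232+17·26·18=19188; k=3: 10608+0+17·24·18=17952 → min 17952 | T₃..T₅: k=3: 0+1296+26·24·3=3168; k=4: 11232+0+26·18·3=12636 → min 3168 | T₄..T₆: k=4: 0+1026+24·18·19=9234; k=5: 1296+0+24·3·19=2664 → min 2664.
Length 4: T₁..T₄: k=1: 0+17952+26·17·18=25908; k=2: 11492+11232+26·26·18=34892; k=3: 21216+0+26·24·18=32448 → min 25908 | T₂..T₅: k=2: 0+3168+17·26·3=4494; k=3: 10608+1296+17·24·3=13128; k=4: 17952+0+17·18·3=18870 → min 4494 | T₃..T₆: k=3: 0+2664+26·24·19=14520; k=4: 11232+1026+26·18·19=21150; k=5: 3168+0+26·3·19=4650 → min 4650.
Length 5: T₁..T₅: k=1: 0+4494+26·17·3=5820; k=2: 11492+3168+26·26·3=16688; k=3: 21216+1296+26·24·3=24384; k=4: 25908+0+26·18·3=27312 → min 5820 | T₂..T₆: k=2: 0+4650+17·26·19=13048; k=3: 10608+2664+17·24·19=21024; k=4: 17952+1026+17·18·19=24792; k=5: 4494+0+17·3·19=5463 → min 5463.
Top-level splits: k=1: (T₁..T₁)·(T₂..T₆) → 0+5463+26·17·19 = 13861; k=2: (T₁..T₂)·(T₃..T₆) → 11492+4650+26·26·19 = 28986; k=3: (T₁..T₃)·(T₄..T₆) → 21216+2664+26·24·19 = 35736; k=4: (T₁..T₄)·(T₅..T₆) → 25908+1026+26·18·19 = 35826; k=5: (T₁..T₅)·(T₆..T₆) → 5820+0+26·3·19 = 7302.
Best split is after T₅, i.e. k = 5.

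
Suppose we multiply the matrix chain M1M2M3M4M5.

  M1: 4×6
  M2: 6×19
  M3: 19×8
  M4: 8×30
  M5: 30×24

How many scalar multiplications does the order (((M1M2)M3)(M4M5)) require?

(M1M2): 4×6 by 6×19 → 4×19, cost 4·6·19 = 456
((M1M2)M3): 4×19 by 19×8 → 4×8, cost 4·19·8 = 608; cumulative 1064
(M4M5): 8×30 by 30×24 → 8×24, cost 8·30·24 = 5760
(((M1M2)M3)(M4M5)): 4×8 by 8×24 → 4×24, cost 4·8·24 = 768; cumulative 7592
Total: 7592 scalar multiplications.

7592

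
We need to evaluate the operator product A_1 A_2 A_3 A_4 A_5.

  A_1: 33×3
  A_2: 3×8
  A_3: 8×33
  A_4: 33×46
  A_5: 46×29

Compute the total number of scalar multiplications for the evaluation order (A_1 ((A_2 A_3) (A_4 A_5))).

(A_2 A_3): 3×8 by 8×33 → 3×33, cost 3·8·33 = 792
(A_4 A_5): 33×46 by 46×29 → 33×29, cost 33·46·29 = 44022
((A_2 A_3) (A_4 A_5)): 3×33 by 33×29 → 3×29, cost 3·33·29 = 2871; cumulative 47685
(A_1 ((A_2 A_3) (A_4 A_5))): 33×3 by 3×29 → 33×29, cost 33·3·29 = 2871; cumulative 50556
Total: 50556 scalar multiplications.

50556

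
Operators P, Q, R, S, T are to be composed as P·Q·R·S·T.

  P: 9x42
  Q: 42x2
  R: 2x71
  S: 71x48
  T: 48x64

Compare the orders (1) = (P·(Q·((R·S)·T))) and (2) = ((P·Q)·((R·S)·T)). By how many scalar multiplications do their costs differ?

27660

Order (1) = (P·(Q·((R·S)·T))): (R·S): 2×71 by 71×48 → 2×48, cost 2·71·48 = 6816; ((R·S)·T): 2×48 by 48×64 → 2×64, cost 2·48·64 = 6144; cumulative 12960; (Q·((R·S)·T)): 42×2 by 2×64 → 42×64, cost 42·2·64 = 5376; cumulative 18336; (P·(Q·((R·S)·T))): 9×42 by 42×64 → 9×64, cost 9·42·64 = 24192; cumulative 42528. Total 42528.
Order (2) = ((P·Q)·((R·S)·T)): (P·Q): 9×42 by 42×2 → 9×2, cost 9·42·2 = 756; (R·S): 2×71 by 71×48 → 2×48, cost 2·71·48 = 6816; ((R·S)·T): 2×48 by 48×64 → 2×64, cost 2·48·64 = 6144; cumulative 12960; ((P·Q)·((R·S)·T)): 9×2 by 2×64 → 9×64, cost 9·2·64 = 1152; cumulative 14868. Total 14868.
Difference: |42528 − 14868| = 27660.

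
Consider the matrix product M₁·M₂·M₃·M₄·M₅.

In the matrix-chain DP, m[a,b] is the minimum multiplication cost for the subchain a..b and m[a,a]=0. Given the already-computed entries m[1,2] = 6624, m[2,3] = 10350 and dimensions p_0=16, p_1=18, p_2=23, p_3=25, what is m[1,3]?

15824

m[1,3] = min over k∈[1,2] of m[1,k]+m[k+1,3]+p_{0}·p_k·p_{3}.
k=1: 0 + 10350 + 16·18·25 = 17550; k=2: 6624 + 0 + 16·23·25 = 15824.
Minimum: 15824 at k=2.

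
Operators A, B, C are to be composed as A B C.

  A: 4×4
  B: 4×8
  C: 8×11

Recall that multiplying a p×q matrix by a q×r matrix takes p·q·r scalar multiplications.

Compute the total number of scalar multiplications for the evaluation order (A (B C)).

(B C): 4×8 by 8×11 → 4×11, cost 4·8·11 = 352
(A (B C)): 4×4 by 4×11 → 4×11, cost 4·4·11 = 176; cumulative 528
Total: 528 scalar multiplications.

528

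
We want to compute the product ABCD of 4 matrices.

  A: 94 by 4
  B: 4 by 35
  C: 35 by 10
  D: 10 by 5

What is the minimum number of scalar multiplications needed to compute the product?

3480

Adjacent pairs: AB = 94·4·35 = 13160; BC = 4·35·10 = 1400; CD = 35·10·5 = 1750.
Length 3: A..C: k=1: 0+1400+94·4·10=5160; k=2: 13160+0+94·35·10=46060 → min 5160 | B..D: k=2: 0+1750+4·35·5=2450; k=3: 1400+0+4·10·5=1600 → min 1600.
Length 4: A..D: k=1: 0+1600+94·4·5=3480; k=2: 13160+1750+94·35·5=31360; k=3: 5160+0+94·10·5=9860 → min 3480.
Optimal order: (A((BC)D)) with cost 3480.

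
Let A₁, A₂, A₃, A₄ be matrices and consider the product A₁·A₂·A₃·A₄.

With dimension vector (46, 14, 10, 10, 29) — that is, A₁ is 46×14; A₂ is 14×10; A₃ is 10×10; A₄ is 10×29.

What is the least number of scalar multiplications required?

21180

Adjacent pairs: A₁A₂ = 46·14·10 = 6440; A₂A₃ = 14·10·10 = 1400; A₃A₄ = 10·10·29 = 2900.
Length 3: A₁..A₃: k=1: 0+1400+46·14·10=7840; k=2: 6440+0+46·10·10=11040 → min 7840 | A₂..A₄: k=2: 0+2900+14·10·29=6960; k=3: 1400+0+14·10·29=5460 → min 5460.
Length 4: A₁..A₄: k=1: 0+5460+46·14·29=24136; k=2: 6440+2900+46·10·29=22680; k=3: 7840+0+46·10·29=21180 → min 21180.
Optimal order: ((A₁·(A₂·A₃))·A₄) with cost 21180.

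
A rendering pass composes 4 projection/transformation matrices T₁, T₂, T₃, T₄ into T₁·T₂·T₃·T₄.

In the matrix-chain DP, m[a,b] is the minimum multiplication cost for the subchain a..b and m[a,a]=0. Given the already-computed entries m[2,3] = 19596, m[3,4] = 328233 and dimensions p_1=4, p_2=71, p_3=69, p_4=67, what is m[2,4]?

m[2,4] = min over k∈[2,3] of m[2,k]+m[k+1,4]+p_{1}·p_k·p_{4}.
k=2: 0 + 328233 + 4·71·67 = 347261; k=3: 19596 + 0 + 4·69·67 = 38088.
Minimum: 38088 at k=3.

38088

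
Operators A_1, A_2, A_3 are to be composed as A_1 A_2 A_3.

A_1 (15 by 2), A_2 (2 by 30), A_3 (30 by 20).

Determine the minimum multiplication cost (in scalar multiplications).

1800

Order (A_1 (A_2 A_3)): (A_2 A_3): 2×30 by 30×20 → 2×20, cost 2·30·20 = 1200; (A_1 (A_2 A_3)): 15×2 by 2×20 → 15×20, cost 15·2·20 = 600; cumulative 1800. Total 1800.
Order ((A_1 A_2) A_3): (A_1 A_2): 15×2 by 2×30 → 15×30, cost 15·2·30 = 900; ((A_1 A_2) A_3): 15×30 by 30×20 → 15×20, cost 15·30·20 = 9000; cumulative 9900. Total 9900.
Minimum: 1800.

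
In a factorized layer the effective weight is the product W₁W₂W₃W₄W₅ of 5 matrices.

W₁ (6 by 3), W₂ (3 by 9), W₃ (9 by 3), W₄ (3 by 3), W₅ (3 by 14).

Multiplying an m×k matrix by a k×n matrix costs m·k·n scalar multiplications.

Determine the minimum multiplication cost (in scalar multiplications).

414

Adjacent pairs: W₁W₂ = 6·3·9 = 162; W₂W₃ = 3·9·3 = 81; W₃W₄ = 9·3·3 = 81; W₄W₅ = 3·3·14 = 126.
Length 3: W₁..W₃: k=1: 0+81+6·3·3=135; k=2: 162+0+6·9·3=324 → min 135 | W₂..W₄: k=2: 0+81+3·9·3=162; k=3: 81+0+3·3·3=108 → min 108 | W₃..W₅: k=3: 0+126+9·3·14=504; k=4: 81+0+9·3·14=459 → min 459.
Length 4: W₁..W₄: k=1: 0+108+6·3·3=162; k=2: 162+81+6·9·3=405; k=3: 135+0+6·3·3=189 → min 162 | W₂..W₅: k=2: 0+459+3·9·14=837; k=3: 81+126+3·3·14=333; k=4: 108+0+3·3·14=234 → min 234.
Length 5: W₁..W₅: k=1: 0+234+6·3·14=486; k=2: 162+459+6·9·14=1377; k=3: 135+126+6·3·14=513; k=4: 162+0+6·3·14=414 → min 414.
Optimal order: ((W₁((W₂W₃)W₄))W₅) with cost 414.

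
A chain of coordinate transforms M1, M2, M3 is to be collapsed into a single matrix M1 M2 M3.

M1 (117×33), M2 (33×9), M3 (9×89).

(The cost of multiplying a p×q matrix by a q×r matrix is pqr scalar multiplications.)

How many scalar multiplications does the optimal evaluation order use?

128466

Order (M1 (M2 M3)): (M2 M3): 33×9 by 9×89 → 33×89, cost 33·9·89 = 26433; (M1 (M2 M3)): 117×33 by 33×89 → 117×89, cost 117·33·89 = 343629; cumulative 370062. Total 370062.
Order ((M1 M2) M3): (M1 M2): 117×33 by 33×9 → 117×9, cost 117·33·9 = 34749; ((M1 M2) M3): 117×9 by 9×89 → 117×89, cost 117·9·89 = 93717; cumulative 128466. Total 128466.
Minimum: 128466.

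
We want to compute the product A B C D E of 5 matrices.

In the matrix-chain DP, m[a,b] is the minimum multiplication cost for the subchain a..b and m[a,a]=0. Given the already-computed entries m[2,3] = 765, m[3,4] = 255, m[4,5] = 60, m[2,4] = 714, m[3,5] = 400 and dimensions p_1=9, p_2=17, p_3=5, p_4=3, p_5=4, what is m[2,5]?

m[2,5] = min over k∈[2,4] of m[2,k]+m[k+1,5]+p_{1}·p_k·p_{5}.
k=2: 0 + 400 + 9·17·4 = 1012; k=3: 765 + 60 + 9·5·4 = 1005; k=4: 714 + 0 + 9·3·4 = 822.
Minimum: 822 at k=4.

822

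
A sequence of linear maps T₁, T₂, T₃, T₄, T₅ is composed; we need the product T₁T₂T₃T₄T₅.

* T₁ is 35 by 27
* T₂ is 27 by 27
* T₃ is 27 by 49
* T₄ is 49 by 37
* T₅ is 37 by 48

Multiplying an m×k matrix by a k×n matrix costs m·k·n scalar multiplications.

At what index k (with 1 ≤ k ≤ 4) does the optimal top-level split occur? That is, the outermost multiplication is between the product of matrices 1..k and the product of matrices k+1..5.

Adjacent pairs: T₁T₂ = 35·27·27 = 25515; T₂T₃ = 27·27·49 = 35721; T₃T₄ = 27·49·37 = 48951; T₄T₅ = 49·37·48 = 87024.
Length 3: T₁..T₃: k=1: 0+35721+35·27·49=82026; k=2: 25515+0+35·27·49=71820 → min 71820 | T₂..T₄: k=2: 0+48951+27·27·37=75924; k=3: 35721+0+27·49·37=84672 → min 75924 | T₃..T₅: k=3: 0+87024+27·49·48=150528; k=4: 48951+0+27·37·48=96903 → min 96903.
Length 4: T₁..T₄: k=1: 0+75924+35·27·37=110889; k=2: 25515+48951+35·27·37=109431; k=3: 71820+0+35·49·37=135275 → min 109431 | T₂..T₅: k=2: 0+96903+27·27·48=131895; k=3: 35721+87024+27·49·48=186249; k=4: 75924+0+27·37·48=123876 → min 123876.
Top-level splits: k=1: (T₁..T₁)·(T₂..T₅) → 0+123876+35·27·48 = 169236; k=2: (T₁..T₂)·(T₃..T₅) → 25515+96903+35·27·48 = 167778; k=3: (T₁..T₃)·(T₄..T₅) → 71820+87024+35·49·48 = 241164; k=4: (T₁..T₄)·(T₅..T₅) → 109431+0+35·37·48 = 171591.
Best split is after T₂, i.e. k = 2.

2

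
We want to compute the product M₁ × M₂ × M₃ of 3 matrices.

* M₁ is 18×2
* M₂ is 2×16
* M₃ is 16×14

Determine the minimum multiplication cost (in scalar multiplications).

952

Order (M₁ × (M₂ × M₃)): (M₂ × M₃): 2×16 by 16×14 → 2×14, cost 2·16·14 = 448; (M₁ × (M₂ × M₃)): 18×2 by 2×14 → 18×14, cost 18·2·14 = 504; cumulative 952. Total 952.
Order ((M₁ × M₂) × M₃): (M₁ × M₂): 18×2 by 2×16 → 18×16, cost 18·2·16 = 576; ((M₁ × M₂) × M₃): 18×16 by 16×14 → 18×14, cost 18·16·14 = 4032; cumulative 4608. Total 4608.
Minimum: 952.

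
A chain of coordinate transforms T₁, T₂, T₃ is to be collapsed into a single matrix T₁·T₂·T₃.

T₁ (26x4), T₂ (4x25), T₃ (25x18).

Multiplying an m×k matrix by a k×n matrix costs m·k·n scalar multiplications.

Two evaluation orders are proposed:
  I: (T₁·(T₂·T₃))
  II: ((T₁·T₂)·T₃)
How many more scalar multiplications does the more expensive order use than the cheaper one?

Order I = (T₁·(T₂·T₃)): (T₂·T₃): 4×25 by 25×18 → 4×18, cost 4·25·18 = 1800; (T₁·(T₂·T₃)): 26×4 by 4×18 → 26×18, cost 26·4·18 = 1872; cumulative 3672. Total 3672.
Order II = ((T₁·T₂)·T₃): (T₁·T₂): 26×4 by 4×25 → 26×25, cost 26·4·25 = 2600; ((T₁·T₂)·T₃): 26×25 by 25×18 → 26×18, cost 26·25·18 = 11700; cumulative 14300. Total 14300.
Difference: |3672 − 14300| = 10628.

10628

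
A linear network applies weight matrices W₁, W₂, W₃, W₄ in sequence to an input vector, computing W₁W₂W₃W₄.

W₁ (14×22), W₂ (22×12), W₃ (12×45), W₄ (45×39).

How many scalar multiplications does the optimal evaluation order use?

Adjacent pairs: W₁W₂ = 14·22·12 = 3696; W₂W₃ = 22·12·45 = 11880; W₃W₄ = 12·45·39 = 21060.
Length 3: W₁..W₃: k=1: 0+11880+14·22·45=25740; k=2: 3696+0+14·12·45=11256 → min 11256 | W₂..W₄: k=2: 0+21060+22·12·39=31356; k=3: 11880+0+22·45·39=50490 → min 31356.
Length 4: W₁..W₄: k=1: 0+31356+14·22·39=43368; k=2: 3696+21060+14·12·39=31308; k=3: 11256+0+14·45·39=35826 → min 31308.
Optimal order: ((W₁W₂)(W₃W₄)) with cost 31308.

31308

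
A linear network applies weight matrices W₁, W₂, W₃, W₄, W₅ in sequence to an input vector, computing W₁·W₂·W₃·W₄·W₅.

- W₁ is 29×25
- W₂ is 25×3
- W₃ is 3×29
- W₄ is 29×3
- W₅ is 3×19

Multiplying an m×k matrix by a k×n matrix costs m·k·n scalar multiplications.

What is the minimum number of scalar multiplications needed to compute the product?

Adjacent pairs: W₁W₂ = 29·25·3 = 2175; W₂W₃ = 25·3·29 = 2175; W₃W₄ = 3·29·3 = 261; W₄W₅ = 29·3·19 = 1653.
Length 3: W₁..W₃: k=1: 0+2175+29·25·29=23200; k=2: 2175+0+29·3·29=4698 → min 4698 | W₂..W₄: k=2: 0+261+25·3·3=486; k=3: 2175+0+25·29·3=4350 → min 486 | W₃..W₅: k=3: 0+1653+3·29·19=3306; k=4: 261+0+3·3·19=432 → min 432.
Length 4: W₁..W₄: k=1: 0+486+29·25·3=2661; k=2: 2175+261+29·3·3=2697; k=3: 4698+0+29·29·3=7221 → min 2661 | W₂..W₅: k=2: 0+432+25·3·19=1857; k=3: 2175+1653+25·29·19=17603; k=4: 486+0+25·3·19=1911 → min 1857.
Length 5: W₁..W₅: k=1: 0+1857+29·25·19=15632; k=2: 2175+432+29·3·19=4260; k=3: 4698+1653+29·29·19=22330; k=4: 2661+0+29·3·19=4314 → min 4260.
Optimal order: ((W₁·W₂)·((W₃·W₄)·W₅)) with cost 4260.

4260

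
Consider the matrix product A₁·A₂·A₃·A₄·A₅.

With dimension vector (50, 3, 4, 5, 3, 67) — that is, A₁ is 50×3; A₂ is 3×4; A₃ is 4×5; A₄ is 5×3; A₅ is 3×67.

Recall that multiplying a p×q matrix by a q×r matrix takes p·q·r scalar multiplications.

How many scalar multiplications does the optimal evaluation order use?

Adjacent pairs: A₁A₂ = 50·3·4 = 600; A₂A₃ = 3·4·5 = 60; A₃A₄ = 4·5·3 = 60; A₄A₅ = 5·3·67 = 1005.
Length 3: A₁..A₃: k=1: 0+60+50·3·5=810; k=2: 600+0+50·4·5=1600 → min 810 | A₂..A₄: k=2: 0+60+3·4·3=96; k=3: 60+0+3·5·3=105 → min 96 | A₃..A₅: k=3: 0+1005+4·5·67=2345; k=4: 60+0+4·3·67=864 → min 864.
Length 4: A₁..A₄: k=1: 0+96+50·3·3=546; k=2: 600+60+50·4·3=1260; k=3: 810+0+50·5·3=1560 → min 546 | A₂..A₅: k=2: 0+864+3·4·67=1668; k=3: 60+1005+3·5·67=2070; k=4: 96+0+3·3·67=699 → min 699.
Length 5: A₁..A₅: k=1: 0+699+50·3·67=10749; k=2: 600+864+50·4·67=14864; k=3: 810+1005+50·5·67=18565; k=4: 546+0+50·3·67=10596 → min 10596.
Optimal order: ((A₁·(A₂·(A₃·A₄)))·A₅) with cost 10596.

10596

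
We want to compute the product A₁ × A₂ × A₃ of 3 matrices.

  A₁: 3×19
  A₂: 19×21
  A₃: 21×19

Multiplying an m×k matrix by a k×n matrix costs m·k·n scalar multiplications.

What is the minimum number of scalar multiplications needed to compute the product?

2394

Order (A₁ × (A₂ × A₃)): (A₂ × A₃): 19×21 by 21×19 → 19×19, cost 19·21·19 = 7581; (A₁ × (A₂ × A₃)): 3×19 by 19×19 → 3×19, cost 3·19·19 = 1083; cumulative 8664. Total 8664.
Order ((A₁ × A₂) × A₃): (A₁ × A₂): 3×19 by 19×21 → 3×21, cost 3·19·21 = 1197; ((A₁ × A₂) × A₃): 3×21 by 21×19 → 3×19, cost 3·21·19 = 1197; cumulative 2394. Total 2394.
Minimum: 2394.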